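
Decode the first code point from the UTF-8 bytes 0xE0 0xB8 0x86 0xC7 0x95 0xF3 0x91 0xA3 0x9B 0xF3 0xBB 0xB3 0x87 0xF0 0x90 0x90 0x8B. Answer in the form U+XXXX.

U+0E06

Offset 0: leading byte 0xE0 = 11100000 → 3-byte char #1 = E0 B8 86.
Leading byte 0xE0 = 11100000 matches 1110xxxx → 3-byte sequence.
Byte 1: 0xE0 = 11100000, payload 0000 (4 bits).
Byte 2: 0xB8 = 10111000 (10xxxxxx ✓), payload 111000.
Byte 3: 0x86 = 10000110 (10xxxxxx ✓), payload 000110.
Concatenate: 0000111000000110 = 0xE06 (16 bits → U+0E06).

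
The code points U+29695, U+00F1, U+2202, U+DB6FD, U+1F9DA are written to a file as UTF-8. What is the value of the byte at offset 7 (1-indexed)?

0xE2

1-indexed offset 7 is 0-indexed offset 6.
U+29695 → 4-byte form F0 A9 9A 95 at offsets 0–3.
U+00F1 → 2-byte form C3 B1 at offsets 4–5.
U+2202 → 3-byte form E2 88 82 at offsets 6–8.
Offset 6 falls in char 3's range; it's byte 1 of E2 88 82 = 0xE2.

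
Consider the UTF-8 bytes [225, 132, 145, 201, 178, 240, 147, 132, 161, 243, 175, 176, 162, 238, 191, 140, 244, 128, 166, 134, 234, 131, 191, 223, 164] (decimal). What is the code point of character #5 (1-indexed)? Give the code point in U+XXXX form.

U+EFCC

Offset 0: leading byte 0xE1 = 11100001 → 3-byte char #1 = E1 84 91.
Offset 3: leading byte 0xC9 = 11001001 → 2-byte char #2 = C9 B2.
Offset 5: leading byte 0xF0 = 11110000 → 4-byte char #3 = F0 93 84 A1.
Offset 9: leading byte 0xF3 = 11110011 → 4-byte char #4 = F3 AF B0 A2.
Offset 13: leading byte 0xEE = 11101110 → 3-byte char #5 = EE BF 8C.
Leading byte 0xEE = 11101110 matches 1110xxxx → 3-byte sequence.
Byte 1: 0xEE = 11101110, payload 1110 (4 bits).
Byte 2: 0xBF = 10111111 (10xxxxxx ✓), payload 111111.
Byte 3: 0x8C = 10001100 (10xxxxxx ✓), payload 001100.
Concatenate: 1110111111001100 = 0xEFCC (16 bits → U+EFCC).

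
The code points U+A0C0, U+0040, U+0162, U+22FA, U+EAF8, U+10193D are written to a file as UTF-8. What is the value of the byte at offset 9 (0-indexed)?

U+A0C0 → 3-byte form EA 83 80 at offsets 0–2.
U+0040 → 1-byte form 40 at offsets 3–3.
U+0162 → 2-byte form C5 A2 at offsets 4–5.
U+22FA → 3-byte form E2 8B BA at offsets 6–8.
U+EAF8 → 3-byte form EE AB B8 at offsets 9–11.
Offset 9 falls in char 5's range; it's byte 1 of EE AB B8 = 0xEE.

0xEE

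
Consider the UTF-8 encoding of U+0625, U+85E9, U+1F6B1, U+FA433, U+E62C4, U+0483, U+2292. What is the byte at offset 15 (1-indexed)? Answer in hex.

1-indexed offset 15 is 0-indexed offset 14.
U+0625 → 2-byte form D8 A5 at offsets 0–1.
U+85E9 → 3-byte form E8 97 A9 at offsets 2–4.
U+1F6B1 → 4-byte form F0 9F 9A B1 at offsets 5–8.
U+FA433 → 4-byte form F3 BA 90 B3 at offsets 9–12.
U+E62C4 → 4-byte form F3 A6 8B 84 at offsets 13–16.
Offset 14 falls in char 5's range; it's byte 2 of F3 A6 8B 84 = 0xA6.

0xA6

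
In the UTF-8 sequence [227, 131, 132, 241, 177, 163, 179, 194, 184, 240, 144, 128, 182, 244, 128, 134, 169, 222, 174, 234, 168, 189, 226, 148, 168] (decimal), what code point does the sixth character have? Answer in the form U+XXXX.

Offset 0: leading byte 0xE3 = 11100011 → 3-byte char #1 = E3 83 84.
Offset 3: leading byte 0xF1 = 11110001 → 4-byte char #2 = F1 B1 A3 B3.
Offset 7: leading byte 0xC2 = 11000010 → 2-byte char #3 = C2 B8.
Offset 9: leading byte 0xF0 = 11110000 → 4-byte char #4 = F0 90 80 B6.
Offset 13: leading byte 0xF4 = 11110100 → 4-byte char #5 = F4 80 86 A9.
Offset 17: leading byte 0xDE = 11011110 → 2-byte char #6 = DE AE.
Leading byte 0xDE = 11011110 matches 110xxxxx → 2-byte sequence.
Byte 1: 0xDE = 11011110, payload 11110 (5 bits).
Byte 2: 0xAE = 10101110 (10xxxxxx ✓), payload 101110.
Concatenate: 11110101110 = 0x7AE (11 bits → U+07AE).

U+07AE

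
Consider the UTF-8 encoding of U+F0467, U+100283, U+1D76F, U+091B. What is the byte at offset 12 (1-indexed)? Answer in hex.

1-indexed offset 12 is 0-indexed offset 11.
U+F0467 → 4-byte form F3 B0 91 A7 at offsets 0–3.
U+100283 → 4-byte form F4 80 8A 83 at offsets 4–7.
U+1D76F → 4-byte form F0 9D 9D AF at offsets 8–11.
Offset 11 falls in char 3's range; it's byte 4 of F0 9D 9D AF = 0xAF.

0xAF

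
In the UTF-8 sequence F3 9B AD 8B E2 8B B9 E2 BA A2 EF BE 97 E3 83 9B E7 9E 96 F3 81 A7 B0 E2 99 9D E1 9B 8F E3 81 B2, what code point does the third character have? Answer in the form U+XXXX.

Offset 0: leading byte 0xF3 = 11110011 → 4-byte char #1 = F3 9B AD 8B.
Offset 4: leading byte 0xE2 = 11100010 → 3-byte char #2 = E2 8B B9.
Offset 7: leading byte 0xE2 = 11100010 → 3-byte char #3 = E2 BA A2.
Leading byte 0xE2 = 11100010 matches 1110xxxx → 3-byte sequence.
Byte 1: 0xE2 = 11100010, payload 0010 (4 bits).
Byte 2: 0xBA = 10111010 (10xxxxxx ✓), payload 111010.
Byte 3: 0xA2 = 10100010 (10xxxxxx ✓), payload 100010.
Concatenate: 0010111010100010 = 0x2EA2 (16 bits → U+2EA2).

U+2EA2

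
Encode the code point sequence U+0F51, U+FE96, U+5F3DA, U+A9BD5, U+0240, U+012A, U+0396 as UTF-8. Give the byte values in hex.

E0 BD 91 EF BA 96 F1 9F 8F 9A F2 A9 AF 95 C9 80 C4 AA CE 96

U+0F51: 3-byte form → E0 BD 91.
U+FE96: 3-byte form → EF BA 96.
U+5F3DA: 4-byte form → F1 9F 8F 9A.
U+A9BD5: 4-byte form → F2 A9 AF 95.
U+0240: 2-byte form → C9 80.
U+012A: 2-byte form → C4 AA.
U+0396: 2-byte form → CE 96.
Concatenated (20 bytes): E0 BD 91 EF BA 96 F1 9F 8F 9A F2 A9 AF 95 C9 80 C4 AA CE 96.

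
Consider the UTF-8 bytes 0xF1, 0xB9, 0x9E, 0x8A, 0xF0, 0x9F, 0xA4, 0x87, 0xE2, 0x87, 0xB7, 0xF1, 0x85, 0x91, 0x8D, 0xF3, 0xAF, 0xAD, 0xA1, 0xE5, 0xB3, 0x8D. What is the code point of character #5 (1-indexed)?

Offset 0: leading byte 0xF1 = 11110001 → 4-byte char #1 = F1 B9 9E 8A.
Offset 4: leading byte 0xF0 = 11110000 → 4-byte char #2 = F0 9F A4 87.
Offset 8: leading byte 0xE2 = 11100010 → 3-byte char #3 = E2 87 B7.
Offset 11: leading byte 0xF1 = 11110001 → 4-byte char #4 = F1 85 91 8D.
Offset 15: leading byte 0xF3 = 11110011 → 4-byte char #5 = F3 AF AD A1.
Leading byte 0xF3 = 11110011 matches 11110xxx → 4-byte sequence.
Byte 1: 0xF3 = 11110011, payload 011 (3 bits).
Byte 2: 0xAF = 10101111 (10xxxxxx ✓), payload 101111.
Byte 3: 0xAD = 10101101 (10xxxxxx ✓), payload 101101.
Byte 4: 0xA1 = 10100001 (10xxxxxx ✓), payload 100001.
Concatenate: 011101111101101100001 = 0xEFB61 (21 bits → U+EFB61).

U+EFB61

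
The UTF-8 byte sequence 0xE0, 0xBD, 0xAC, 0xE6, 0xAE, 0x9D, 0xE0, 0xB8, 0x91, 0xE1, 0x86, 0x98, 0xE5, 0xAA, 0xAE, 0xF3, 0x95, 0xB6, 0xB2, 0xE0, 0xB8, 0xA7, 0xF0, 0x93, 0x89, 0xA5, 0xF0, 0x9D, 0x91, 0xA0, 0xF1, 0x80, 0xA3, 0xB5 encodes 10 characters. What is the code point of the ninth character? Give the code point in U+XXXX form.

U+1D460

Offset 0: leading byte 0xE0 = 11100000 → 3-byte char #1 = E0 BD AC.
Offset 3: leading byte 0xE6 = 11100110 → 3-byte char #2 = E6 AE 9D.
Offset 6: leading byte 0xE0 = 11100000 → 3-byte char #3 = E0 B8 91.
Offset 9: leading byte 0xE1 = 11100001 → 3-byte char #4 = E1 86 98.
Offset 12: leading byte 0xE5 = 11100101 → 3-byte char #5 = E5 AA AE.
Offset 15: leading byte 0xF3 = 11110011 → 4-byte char #6 = F3 95 B6 B2.
Offset 19: leading byte 0xE0 = 11100000 → 3-byte char #7 = E0 B8 A7.
Offset 22: leading byte 0xF0 = 11110000 → 4-byte char #8 = F0 93 89 A5.
Offset 26: leading byte 0xF0 = 11110000 → 4-byte char #9 = F0 9D 91 A0.
Leading byte 0xF0 = 11110000 matches 11110xxx → 4-byte sequence.
Byte 1: 0xF0 = 11110000, payload 000 (3 bits).
Byte 2: 0x9D = 10011101 (10xxxxxx ✓), payload 011101.
Byte 3: 0x91 = 10010001 (10xxxxxx ✓), payload 010001.
Byte 4: 0xA0 = 10100000 (10xxxxxx ✓), payload 100000.
Concatenate: 000011101010001100000 = 0x1D460 (21 bits → U+1D460).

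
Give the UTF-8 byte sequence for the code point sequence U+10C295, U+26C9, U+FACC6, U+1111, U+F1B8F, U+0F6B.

F4 8C 8A 95 E2 9B 89 F3 BA B3 86 E1 84 91 F3 B1 AE 8F E0 BD AB

U+10C295: 4-byte form → F4 8C 8A 95.
U+26C9: 3-byte form → E2 9B 89.
U+FACC6: 4-byte form → F3 BA B3 86.
U+1111: 3-byte form → E1 84 91.
U+F1B8F: 4-byte form → F3 B1 AE 8F.
U+0F6B: 3-byte form → E0 BD AB.
Concatenated (21 bytes): F4 8C 8A 95 E2 9B 89 F3 BA B3 86 E1 84 91 F3 B1 AE 8F E0 BD AB.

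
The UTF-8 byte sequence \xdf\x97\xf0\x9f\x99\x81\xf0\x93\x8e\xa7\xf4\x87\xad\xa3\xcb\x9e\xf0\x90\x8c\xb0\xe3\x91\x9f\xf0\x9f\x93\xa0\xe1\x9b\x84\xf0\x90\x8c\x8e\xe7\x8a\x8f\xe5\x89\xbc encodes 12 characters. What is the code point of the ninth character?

U+16C4

Offset 0: leading byte 0xDF = 11011111 → 2-byte char #1 = DF 97.
Offset 2: leading byte 0xF0 = 11110000 → 4-byte char #2 = F0 9F 99 81.
Offset 6: leading byte 0xF0 = 11110000 → 4-byte char #3 = F0 93 8E A7.
Offset 10: leading byte 0xF4 = 11110100 → 4-byte char #4 = F4 87 AD A3.
Offset 14: leading byte 0xCB = 11001011 → 2-byte char #5 = CB 9E.
Offset 16: leading byte 0xF0 = 11110000 → 4-byte char #6 = F0 90 8C B0.
Offset 20: leading byte 0xE3 = 11100011 → 3-byte char #7 = E3 91 9F.
Offset 23: leading byte 0xF0 = 11110000 → 4-byte char #8 = F0 9F 93 A0.
Offset 27: leading byte 0xE1 = 11100001 → 3-byte char #9 = E1 9B 84.
Leading byte 0xE1 = 11100001 matches 1110xxxx → 3-byte sequence.
Byte 1: 0xE1 = 11100001, payload 0001 (4 bits).
Byte 2: 0x9B = 10011011 (10xxxxxx ✓), payload 011011.
Byte 3: 0x84 = 10000100 (10xxxxxx ✓), payload 000100.
Concatenate: 0001011011000100 = 0x16C4 (16 bits → U+16C4).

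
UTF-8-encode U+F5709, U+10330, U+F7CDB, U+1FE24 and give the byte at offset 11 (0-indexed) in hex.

0x9B

U+F5709 → 4-byte form F3 B5 9C 89 at offsets 0–3.
U+10330 → 4-byte form F0 90 8C B0 at offsets 4–7.
U+F7CDB → 4-byte form F3 B7 B3 9B at offsets 8–11.
Offset 11 falls in char 3's range; it's byte 4 of F3 B7 B3 9B = 0x9B.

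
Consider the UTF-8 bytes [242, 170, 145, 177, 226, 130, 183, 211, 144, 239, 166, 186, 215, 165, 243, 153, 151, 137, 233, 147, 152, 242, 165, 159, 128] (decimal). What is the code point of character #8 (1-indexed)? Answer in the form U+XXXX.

U+A57C0

Offset 0: leading byte 0xF2 = 11110010 → 4-byte char #1 = F2 AA 91 B1.
Offset 4: leading byte 0xE2 = 11100010 → 3-byte char #2 = E2 82 B7.
Offset 7: leading byte 0xD3 = 11010011 → 2-byte char #3 = D3 90.
Offset 9: leading byte 0xEF = 11101111 → 3-byte char #4 = EF A6 BA.
Offset 12: leading byte 0xD7 = 11010111 → 2-byte char #5 = D7 A5.
Offset 14: leading byte 0xF3 = 11110011 → 4-byte char #6 = F3 99 97 89.
Offset 18: leading byte 0xE9 = 11101001 → 3-byte char #7 = E9 93 98.
Offset 21: leading byte 0xF2 = 11110010 → 4-byte char #8 = F2 A5 9F 80.
Leading byte 0xF2 = 11110010 matches 11110xxx → 4-byte sequence.
Byte 1: 0xF2 = 11110010, payload 010 (3 bits).
Byte 2: 0xA5 = 10100101 (10xxxxxx ✓), payload 100101.
Byte 3: 0x9F = 10011111 (10xxxxxx ✓), payload 011111.
Byte 4: 0x80 = 10000000 (10xxxxxx ✓), payload 000000.
Concatenate: 010100101011111000000 = 0xA57C0 (21 bits → U+A57C0).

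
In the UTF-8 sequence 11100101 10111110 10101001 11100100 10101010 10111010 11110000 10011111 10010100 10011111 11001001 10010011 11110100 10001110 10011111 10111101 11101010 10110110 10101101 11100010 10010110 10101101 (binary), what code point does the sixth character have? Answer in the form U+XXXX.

Offset 0: leading byte 0xE5 = 11100101 → 3-byte char #1 = E5 BE A9.
Offset 3: leading byte 0xE4 = 11100100 → 3-byte char #2 = E4 AA BA.
Offset 6: leading byte 0xF0 = 11110000 → 4-byte char #3 = F0 9F 94 9F.
Offset 10: leading byte 0xC9 = 11001001 → 2-byte char #4 = C9 93.
Offset 12: leading byte 0xF4 = 11110100 → 4-byte char #5 = F4 8E 9F BD.
Offset 16: leading byte 0xEA = 11101010 → 3-byte char #6 = EA B6 AD.
Leading byte 0xEA = 11101010 matches 1110xxxx → 3-byte sequence.
Byte 1: 0xEA = 11101010, payload 1010 (4 bits).
Byte 2: 0xB6 = 10110110 (10xxxxxx ✓), payload 110110.
Byte 3: 0xAD = 10101101 (10xxxxxx ✓), payload 101101.
Concatenate: 1010110110101101 = 0xADAD (16 bits → U+ADAD).

U+ADAD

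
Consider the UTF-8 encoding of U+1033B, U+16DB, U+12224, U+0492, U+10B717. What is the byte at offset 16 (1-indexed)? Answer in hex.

0x9C

1-indexed offset 16 is 0-indexed offset 15.
U+1033B → 4-byte form F0 90 8C BB at offsets 0–3.
U+16DB → 3-byte form E1 9B 9B at offsets 4–6.
U+12224 → 4-byte form F0 92 88 A4 at offsets 7–10.
U+0492 → 2-byte form D2 92 at offsets 11–12.
U+10B717 → 4-byte form F4 8B 9C 97 at offsets 13–16.
Offset 15 falls in char 5's range; it's byte 3 of F4 8B 9C 97 = 0x9C.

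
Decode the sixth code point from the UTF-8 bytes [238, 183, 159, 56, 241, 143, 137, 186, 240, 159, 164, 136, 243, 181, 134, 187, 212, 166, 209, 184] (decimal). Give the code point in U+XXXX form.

Offset 0: leading byte 0xEE = 11101110 → 3-byte char #1 = EE B7 9F.
Offset 3: leading byte 0x38 = 00111000 → 1-byte char #2 = 38.
Offset 4: leading byte 0xF1 = 11110001 → 4-byte char #3 = F1 8F 89 BA.
Offset 8: leading byte 0xF0 = 11110000 → 4-byte char #4 = F0 9F A4 88.
Offset 12: leading byte 0xF3 = 11110011 → 4-byte char #5 = F3 B5 86 BB.
Offset 16: leading byte 0xD4 = 11010100 → 2-byte char #6 = D4 A6.
Leading byte 0xD4 = 11010100 matches 110xxxxx → 2-byte sequence.
Byte 1: 0xD4 = 11010100, payload 10100 (5 bits).
Byte 2: 0xA6 = 10100110 (10xxxxxx ✓), payload 100110.
Concatenate: 10100100110 = 0x526 (11 bits → U+0526).

U+0526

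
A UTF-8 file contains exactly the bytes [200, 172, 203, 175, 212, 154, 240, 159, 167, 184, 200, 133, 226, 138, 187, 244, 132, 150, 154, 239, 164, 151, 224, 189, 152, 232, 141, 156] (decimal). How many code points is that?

Byte at offset 0: 0xC8 = 11001000 → 2-byte char (#1). Advance 2.
Byte at offset 2: 0xCB = 11001011 → 2-byte char (#2). Advance 2.
Byte at offset 4: 0xD4 = 11010100 → 2-byte char (#3). Advance 2.
Byte at offset 6: 0xF0 = 11110000 → 4-byte char (#4). Advance 4.
Byte at offset 10: 0xC8 = 11001000 → 2-byte char (#5). Advance 2.
Byte at offset 12: 0xE2 = 11100010 → 3-byte char (#6). Advance 3.
Byte at offset 15: 0xF4 = 11110100 → 4-byte char (#7). Advance 4.
Byte at offset 19: 0xEF = 11101111 → 3-byte char (#8). Advance 3.
Byte at offset 22: 0xE0 = 11100000 → 3-byte char (#9). Advance 3.
Byte at offset 25: 0xE8 = 11101000 → 3-byte char (#10). Advance 3.
Reached end at offset 28 after 10 code points.

10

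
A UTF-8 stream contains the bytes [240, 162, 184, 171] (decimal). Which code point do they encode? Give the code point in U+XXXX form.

U+22E2B

Leading byte 0xF0 = 11110000 matches 11110xxx → 4-byte sequence.
Byte 1: 0xF0 = 11110000, payload 000 (3 bits).
Byte 2: 0xA2 = 10100010 (10xxxxxx ✓), payload 100010.
Byte 3: 0xB8 = 10111000 (10xxxxxx ✓), payload 111000.
Byte 4: 0xAB = 10101011 (10xxxxxx ✓), payload 101011.
Concatenate: 000100010111000101011 = 0x22E2B (21 bits → U+22E2B).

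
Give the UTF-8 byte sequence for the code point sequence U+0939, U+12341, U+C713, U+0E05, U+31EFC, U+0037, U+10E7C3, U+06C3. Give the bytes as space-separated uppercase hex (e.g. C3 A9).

U+0939: 3-byte form → E0 A4 B9.
U+12341: 4-byte form → F0 92 8D 81.
U+C713: 3-byte form → EC 9C 93.
U+0E05: 3-byte form → E0 B8 85.
U+31EFC: 4-byte form → F0 B1 BB BC.
U+0037: 1-byte form → 37.
U+10E7C3: 4-byte form → F4 8E 9F 83.
U+06C3: 2-byte form → DB 83.
Concatenated (24 bytes): E0 A4 B9 F0 92 8D 81 EC 9C 93 E0 B8 85 F0 B1 BB BC 37 F4 8E 9F 83 DB 83.

E0 A4 B9 F0 92 8D 81 EC 9C 93 E0 B8 85 F0 B1 BB BC 37 F4 8E 9F 83 DB 83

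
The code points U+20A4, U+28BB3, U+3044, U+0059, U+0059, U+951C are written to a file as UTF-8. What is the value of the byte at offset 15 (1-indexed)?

1-indexed offset 15 is 0-indexed offset 14.
U+20A4 → 3-byte form E2 82 A4 at offsets 0–2.
U+28BB3 → 4-byte form F0 A8 AE B3 at offsets 3–6.
U+3044 → 3-byte form E3 81 84 at offsets 7–9.
U+0059 → 1-byte form 59 at offsets 10–10.
U+0059 → 1-byte form 59 at offsets 11–11.
U+951C → 3-byte form E9 94 9C at offsets 12–14.
Offset 14 falls in char 6's range; it's byte 3 of E9 94 9C = 0x9C.

0x9C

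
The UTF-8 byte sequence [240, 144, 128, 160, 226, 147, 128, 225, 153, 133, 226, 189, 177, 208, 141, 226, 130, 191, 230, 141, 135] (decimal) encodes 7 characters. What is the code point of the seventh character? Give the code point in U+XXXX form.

Offset 0: leading byte 0xF0 = 11110000 → 4-byte char #1 = F0 90 80 A0.
Offset 4: leading byte 0xE2 = 11100010 → 3-byte char #2 = E2 93 80.
Offset 7: leading byte 0xE1 = 11100001 → 3-byte char #3 = E1 99 85.
Offset 10: leading byte 0xE2 = 11100010 → 3-byte char #4 = E2 BD B1.
Offset 13: leading byte 0xD0 = 11010000 → 2-byte char #5 = D0 8D.
Offset 15: leading byte 0xE2 = 11100010 → 3-byte char #6 = E2 82 BF.
Offset 18: leading byte 0xE6 = 11100110 → 3-byte char #7 = E6 8D 87.
Leading byte 0xE6 = 11100110 matches 1110xxxx → 3-byte sequence.
Byte 1: 0xE6 = 11100110, payload 0110 (4 bits).
Byte 2: 0x8D = 10001101 (10xxxxxx ✓), payload 001101.
Byte 3: 0x87 = 10000111 (10xxxxxx ✓), payload 000111.
Concatenate: 0110001101000111 = 0x6347 (16 bits → U+6347).

U+6347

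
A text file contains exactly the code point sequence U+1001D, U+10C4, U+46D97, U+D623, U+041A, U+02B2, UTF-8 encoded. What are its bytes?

U+1001D: 4-byte form → F0 90 80 9D.
U+10C4: 3-byte form → E1 83 84.
U+46D97: 4-byte form → F1 86 B6 97.
U+D623: 3-byte form → ED 98 A3.
U+041A: 2-byte form → D0 9A.
U+02B2: 2-byte form → CA B2.
Concatenated (18 bytes): F0 90 80 9D E1 83 84 F1 86 B6 97 ED 98 A3 D0 9A CA B2.

F0 90 80 9D E1 83 84 F1 86 B6 97 ED 98 A3 D0 9A CA B2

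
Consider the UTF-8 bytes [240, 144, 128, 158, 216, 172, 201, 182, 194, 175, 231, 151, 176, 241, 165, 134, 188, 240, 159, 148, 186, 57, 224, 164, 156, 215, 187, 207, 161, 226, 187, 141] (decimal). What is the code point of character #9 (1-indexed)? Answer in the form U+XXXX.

U+091C

Offset 0: leading byte 0xF0 = 11110000 → 4-byte char #1 = F0 90 80 9E.
Offset 4: leading byte 0xD8 = 11011000 → 2-byte char #2 = D8 AC.
Offset 6: leading byte 0xC9 = 11001001 → 2-byte char #3 = C9 B6.
Offset 8: leading byte 0xC2 = 11000010 → 2-byte char #4 = C2 AF.
Offset 10: leading byte 0xE7 = 11100111 → 3-byte char #5 = E7 97 B0.
Offset 13: leading byte 0xF1 = 11110001 → 4-byte char #6 = F1 A5 86 BC.
Offset 17: leading byte 0xF0 = 11110000 → 4-byte char #7 = F0 9F 94 BA.
Offset 21: leading byte 0x39 = 00111001 → 1-byte char #8 = 39.
Offset 22: leading byte 0xE0 = 11100000 → 3-byte char #9 = E0 A4 9C.
Leading byte 0xE0 = 11100000 matches 1110xxxx → 3-byte sequence.
Byte 1: 0xE0 = 11100000, payload 0000 (4 bits).
Byte 2: 0xA4 = 10100100 (10xxxxxx ✓), payload 100100.
Byte 3: 0x9C = 10011100 (10xxxxxx ✓), payload 011100.
Concatenate: 0000100100011100 = 0x91C (16 bits → U+091C).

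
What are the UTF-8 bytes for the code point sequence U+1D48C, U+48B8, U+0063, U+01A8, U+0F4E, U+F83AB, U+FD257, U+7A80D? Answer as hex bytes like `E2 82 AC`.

F0 9D 92 8C E4 A2 B8 63 C6 A8 E0 BD 8E F3 B8 8E AB F3 BD 89 97 F1 BA A0 8D

U+1D48C: 4-byte form → F0 9D 92 8C.
U+48B8: 3-byte form → E4 A2 B8.
U+0063: 1-byte form → 63.
U+01A8: 2-byte form → C6 A8.
U+0F4E: 3-byte form → E0 BD 8E.
U+F83AB: 4-byte form → F3 B8 8E AB.
U+FD257: 4-byte form → F3 BD 89 97.
U+7A80D: 4-byte form → F1 BA A0 8D.
Concatenated (25 bytes): F0 9D 92 8C E4 A2 B8 63 C6 A8 E0 BD 8E F3 B8 8E AB F3 BD 89 97 F1 BA A0 8D.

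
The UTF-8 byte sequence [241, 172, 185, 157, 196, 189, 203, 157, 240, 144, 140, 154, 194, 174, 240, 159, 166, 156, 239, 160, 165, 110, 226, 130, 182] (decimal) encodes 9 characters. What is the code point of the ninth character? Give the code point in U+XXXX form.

Offset 0: leading byte 0xF1 = 11110001 → 4-byte char #1 = F1 AC B9 9D.
Offset 4: leading byte 0xC4 = 11000100 → 2-byte char #2 = C4 BD.
Offset 6: leading byte 0xCB = 11001011 → 2-byte char #3 = CB 9D.
Offset 8: leading byte 0xF0 = 11110000 → 4-byte char #4 = F0 90 8C 9A.
Offset 12: leading byte 0xC2 = 11000010 → 2-byte char #5 = C2 AE.
Offset 14: leading byte 0xF0 = 11110000 → 4-byte char #6 = F0 9F A6 9C.
Offset 18: leading byte 0xEF = 11101111 → 3-byte char #7 = EF A0 A5.
Offset 21: leading byte 0x6E = 01101110 → 1-byte char #8 = 6E.
Offset 22: leading byte 0xE2 = 11100010 → 3-byte char #9 = E2 82 B6.
Leading byte 0xE2 = 11100010 matches 1110xxxx → 3-byte sequence.
Byte 1: 0xE2 = 11100010, payload 0010 (4 bits).
Byte 2: 0x82 = 10000010 (10xxxxxx ✓), payload 000010.
Byte 3: 0xB6 = 10110110 (10xxxxxx ✓), payload 110110.
Concatenate: 0010000010110110 = 0x20B6 (16 bits → U+20B6).

U+20B6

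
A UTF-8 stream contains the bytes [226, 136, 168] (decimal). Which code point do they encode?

U+2228

Leading byte 0xE2 = 11100010 matches 1110xxxx → 3-byte sequence.
Byte 1: 0xE2 = 11100010, payload 0010 (4 bits).
Byte 2: 0x88 = 10001000 (10xxxxxx ✓), payload 001000.
Byte 3: 0xA8 = 10101000 (10xxxxxx ✓), payload 101000.
Concatenate: 0010001000101000 = 0x2228 (16 bits → U+2228).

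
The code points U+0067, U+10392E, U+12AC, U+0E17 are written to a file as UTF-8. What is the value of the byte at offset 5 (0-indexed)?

U+0067 → 1-byte form 67 at offsets 0–0.
U+10392E → 4-byte form F4 83 A4 AE at offsets 1–4.
U+12AC → 3-byte form E1 8A AC at offsets 5–7.
Offset 5 falls in char 3's range; it's byte 1 of E1 8A AC = 0xE1.

0xE1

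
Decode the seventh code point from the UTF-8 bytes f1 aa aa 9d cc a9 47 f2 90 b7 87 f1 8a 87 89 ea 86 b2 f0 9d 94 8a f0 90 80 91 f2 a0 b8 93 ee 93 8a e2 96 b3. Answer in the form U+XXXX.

Offset 0: leading byte 0xF1 = 11110001 → 4-byte char #1 = F1 AA AA 9D.
Offset 4: leading byte 0xCC = 11001100 → 2-byte char #2 = CC A9.
Offset 6: leading byte 0x47 = 01000111 → 1-byte char #3 = 47.
Offset 7: leading byte 0xF2 = 11110010 → 4-byte char #4 = F2 90 B7 87.
Offset 11: leading byte 0xF1 = 11110001 → 4-byte char #5 = F1 8A 87 89.
Offset 15: leading byte 0xEA = 11101010 → 3-byte char #6 = EA 86 B2.
Offset 18: leading byte 0xF0 = 11110000 → 4-byte char #7 = F0 9D 94 8A.
Leading byte 0xF0 = 11110000 matches 11110xxx → 4-byte sequence.
Byte 1: 0xF0 = 11110000, payload 000 (3 bits).
Byte 2: 0x9D = 10011101 (10xxxxxx ✓), payload 011101.
Byte 3: 0x94 = 10010100 (10xxxxxx ✓), payload 010100.
Byte 4: 0x8A = 10001010 (10xxxxxx ✓), payload 001010.
Concatenate: 000011101010100001010 = 0x1D50A (21 bits → U+1D50A).

U+1D50A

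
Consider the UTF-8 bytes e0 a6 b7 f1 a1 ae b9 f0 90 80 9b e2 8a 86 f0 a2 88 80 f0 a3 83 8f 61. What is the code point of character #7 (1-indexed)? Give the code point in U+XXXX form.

U+0061

Offset 0: leading byte 0xE0 = 11100000 → 3-byte char #1 = E0 A6 B7.
Offset 3: leading byte 0xF1 = 11110001 → 4-byte char #2 = F1 A1 AE B9.
Offset 7: leading byte 0xF0 = 11110000 → 4-byte char #3 = F0 90 80 9B.
Offset 11: leading byte 0xE2 = 11100010 → 3-byte char #4 = E2 8A 86.
Offset 14: leading byte 0xF0 = 11110000 → 4-byte char #5 = F0 A2 88 80.
Offset 18: leading byte 0xF0 = 11110000 → 4-byte char #6 = F0 A3 83 8F.
Offset 22: leading byte 0x61 = 01100001 → 1-byte char #7 = 61.
Leading byte 0x61 = 01100001 matches 0xxxxxxx → 1-byte sequence.
Byte 1: 0x61 = 01100001, payload 1100001 (7 bits).
Concatenate: 1100001 = 0x61 (7 bits → U+0061).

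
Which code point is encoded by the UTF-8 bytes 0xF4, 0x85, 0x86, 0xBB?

U+1051BB

Leading byte 0xF4 = 11110100 matches 11110xxx → 4-byte sequence.
Byte 1: 0xF4 = 11110100, payload 100 (3 bits).
Byte 2: 0x85 = 10000101 (10xxxxxx ✓), payload 000101.
Byte 3: 0x86 = 10000110 (10xxxxxx ✓), payload 000110.
Byte 4: 0xBB = 10111011 (10xxxxxx ✓), payload 111011.
Concatenate: 100000101000110111011 = 0x1051BB (21 bits → U+1051BB).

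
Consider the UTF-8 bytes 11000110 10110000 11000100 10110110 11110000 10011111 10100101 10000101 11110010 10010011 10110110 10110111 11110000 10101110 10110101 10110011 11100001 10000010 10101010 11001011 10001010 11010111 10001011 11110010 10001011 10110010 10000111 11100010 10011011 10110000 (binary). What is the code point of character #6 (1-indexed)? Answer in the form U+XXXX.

Offset 0: leading byte 0xC6 = 11000110 → 2-byte char #1 = C6 B0.
Offset 2: leading byte 0xC4 = 11000100 → 2-byte char #2 = C4 B6.
Offset 4: leading byte 0xF0 = 11110000 → 4-byte char #3 = F0 9F A5 85.
Offset 8: leading byte 0xF2 = 11110010 → 4-byte char #4 = F2 93 B6 B7.
Offset 12: leading byte 0xF0 = 11110000 → 4-byte char #5 = F0 AE B5 B3.
Offset 16: leading byte 0xE1 = 11100001 → 3-byte char #6 = E1 82 AA.
Leading byte 0xE1 = 11100001 matches 1110xxxx → 3-byte sequence.
Byte 1: 0xE1 = 11100001, payload 0001 (4 bits).
Byte 2: 0x82 = 10000010 (10xxxxxx ✓), payload 000010.
Byte 3: 0xAA = 10101010 (10xxxxxx ✓), payload 101010.
Concatenate: 0001000010101010 = 0x10AA (16 bits → U+10AA).

U+10AA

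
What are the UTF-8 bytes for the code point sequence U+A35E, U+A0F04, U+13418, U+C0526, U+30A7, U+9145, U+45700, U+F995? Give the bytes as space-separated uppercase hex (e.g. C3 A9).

EA 8D 9E F2 A0 BC 84 F0 93 90 98 F3 80 94 A6 E3 82 A7 E9 85 85 F1 85 9C 80 EF A6 95

U+A35E: 3-byte form → EA 8D 9E.
U+A0F04: 4-byte form → F2 A0 BC 84.
U+13418: 4-byte form → F0 93 90 98.
U+C0526: 4-byte form → F3 80 94 A6.
U+30A7: 3-byte form → E3 82 A7.
U+9145: 3-byte form → E9 85 85.
U+45700: 4-byte form → F1 85 9C 80.
U+F995: 3-byte form → EF A6 95.
Concatenated (28 bytes): EA 8D 9E F2 A0 BC 84 F0 93 90 98 F3 80 94 A6 E3 82 A7 E9 85 85 F1 85 9C 80 EF A6 95.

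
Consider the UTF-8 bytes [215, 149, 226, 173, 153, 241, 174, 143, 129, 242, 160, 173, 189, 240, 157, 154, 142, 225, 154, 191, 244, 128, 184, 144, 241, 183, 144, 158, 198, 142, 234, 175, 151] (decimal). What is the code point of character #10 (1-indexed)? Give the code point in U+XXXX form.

U+ABD7

Offset 0: leading byte 0xD7 = 11010111 → 2-byte char #1 = D7 95.
Offset 2: leading byte 0xE2 = 11100010 → 3-byte char #2 = E2 AD 99.
Offset 5: leading byte 0xF1 = 11110001 → 4-byte char #3 = F1 AE 8F 81.
Offset 9: leading byte 0xF2 = 11110010 → 4-byte char #4 = F2 A0 AD BD.
Offset 13: leading byte 0xF0 = 11110000 → 4-byte char #5 = F0 9D 9A 8E.
Offset 17: leading byte 0xE1 = 11100001 → 3-byte char #6 = E1 9A BF.
Offset 20: leading byte 0xF4 = 11110100 → 4-byte char #7 = F4 80 B8 90.
Offset 24: leading byte 0xF1 = 11110001 → 4-byte char #8 = F1 B7 90 9E.
Offset 28: leading byte 0xC6 = 11000110 → 2-byte char #9 = C6 8E.
Offset 30: leading byte 0xEA = 11101010 → 3-byte char #10 = EA AF 97.
Leading byte 0xEA = 11101010 matches 1110xxxx → 3-byte sequence.
Byte 1: 0xEA = 11101010, payload 1010 (4 bits).
Byte 2: 0xAF = 10101111 (10xxxxxx ✓), payload 101111.
Byte 3: 0x97 = 10010111 (10xxxxxx ✓), payload 010111.
Concatenate: 1010101111010111 = 0xABD7 (16 bits → U+ABD7).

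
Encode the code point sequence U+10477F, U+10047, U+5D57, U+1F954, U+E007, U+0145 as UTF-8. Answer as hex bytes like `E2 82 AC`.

F4 84 9D BF F0 90 81 87 E5 B5 97 F0 9F A5 94 EE 80 87 C5 85

U+10477F: 4-byte form → F4 84 9D BF.
U+10047: 4-byte form → F0 90 81 87.
U+5D57: 3-byte form → E5 B5 97.
U+1F954: 4-byte form → F0 9F A5 94.
U+E007: 3-byte form → EE 80 87.
U+0145: 2-byte form → C5 85.
Concatenated (20 bytes): F4 84 9D BF F0 90 81 87 E5 B5 97 F0 9F A5 94 EE 80 87 C5 85.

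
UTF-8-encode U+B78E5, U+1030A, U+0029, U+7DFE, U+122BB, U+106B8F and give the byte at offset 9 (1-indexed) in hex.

0x29

1-indexed offset 9 is 0-indexed offset 8.
U+B78E5 → 4-byte form F2 B7 A3 A5 at offsets 0–3.
U+1030A → 4-byte form F0 90 8C 8A at offsets 4–7.
U+0029 → 1-byte form 29 at offsets 8–8.
Offset 8 falls in char 3's range; it's byte 1 of 29 = 0x29.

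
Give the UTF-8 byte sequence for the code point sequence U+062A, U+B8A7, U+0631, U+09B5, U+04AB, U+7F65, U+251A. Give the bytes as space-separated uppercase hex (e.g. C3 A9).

D8 AA EB A2 A7 D8 B1 E0 A6 B5 D2 AB E7 BD A5 E2 94 9A

U+062A: 2-byte form → D8 AA.
U+B8A7: 3-byte form → EB A2 A7.
U+0631: 2-byte form → D8 B1.
U+09B5: 3-byte form → E0 A6 B5.
U+04AB: 2-byte form → D2 AB.
U+7F65: 3-byte form → E7 BD A5.
U+251A: 3-byte form → E2 94 9A.
Concatenated (18 bytes): D8 AA EB A2 A7 D8 B1 E0 A6 B5 D2 AB E7 BD A5 E2 94 9A.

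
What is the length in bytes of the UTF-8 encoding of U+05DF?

2

U+05DF = 0x5DF. UTF-8 uses 1 byte below 0x80, 2 below 0x800, 3 below 0x10000, 4 up to 0x10FFFF. 0x5DF is in U+0080–U+07FF → 2 bytes.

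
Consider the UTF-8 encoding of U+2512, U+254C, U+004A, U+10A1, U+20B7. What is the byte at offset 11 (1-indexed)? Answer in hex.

1-indexed offset 11 is 0-indexed offset 10.
U+2512 → 3-byte form E2 94 92 at offsets 0–2.
U+254C → 3-byte form E2 95 8C at offsets 3–5.
U+004A → 1-byte form 4A at offsets 6–6.
U+10A1 → 3-byte form E1 82 A1 at offsets 7–9.
U+20B7 → 3-byte form E2 82 B7 at offsets 10–12.
Offset 10 falls in char 5's range; it's byte 1 of E2 82 B7 = 0xE2.

0xE2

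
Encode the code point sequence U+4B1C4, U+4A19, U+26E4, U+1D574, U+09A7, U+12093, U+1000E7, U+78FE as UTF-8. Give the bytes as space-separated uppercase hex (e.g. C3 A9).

F1 8B 87 84 E4 A8 99 E2 9B A4 F0 9D 95 B4 E0 A6 A7 F0 92 82 93 F4 80 83 A7 E7 A3 BE

U+4B1C4: 4-byte form → F1 8B 87 84.
U+4A19: 3-byte form → E4 A8 99.
U+26E4: 3-byte form → E2 9B A4.
U+1D574: 4-byte form → F0 9D 95 B4.
U+09A7: 3-byte form → E0 A6 A7.
U+12093: 4-byte form → F0 92 82 93.
U+1000E7: 4-byte form → F4 80 83 A7.
U+78FE: 3-byte form → E7 A3 BE.
Concatenated (28 bytes): F1 8B 87 84 E4 A8 99 E2 9B A4 F0 9D 95 B4 E0 A6 A7 F0 92 82 93 F4 80 83 A7 E7 A3 BE.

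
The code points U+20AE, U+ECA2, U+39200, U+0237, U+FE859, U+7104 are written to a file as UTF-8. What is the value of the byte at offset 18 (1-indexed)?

1-indexed offset 18 is 0-indexed offset 17.
U+20AE → 3-byte form E2 82 AE at offsets 0–2.
U+ECA2 → 3-byte form EE B2 A2 at offsets 3–5.
U+39200 → 4-byte form F0 B9 88 80 at offsets 6–9.
U+0237 → 2-byte form C8 B7 at offsets 10–11.
U+FE859 → 4-byte form F3 BE A1 99 at offsets 12–15.
U+7104 → 3-byte form E7 84 84 at offsets 16–18.
Offset 17 falls in char 6's range; it's byte 2 of E7 84 84 = 0x84.

0x84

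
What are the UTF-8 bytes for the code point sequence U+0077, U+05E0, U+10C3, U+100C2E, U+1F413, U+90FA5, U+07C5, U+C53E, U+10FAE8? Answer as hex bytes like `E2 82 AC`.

U+0077: 1-byte form → 77.
U+05E0: 2-byte form → D7 A0.
U+10C3: 3-byte form → E1 83 83.
U+100C2E: 4-byte form → F4 80 B0 AE.
U+1F413: 4-byte form → F0 9F 90 93.
U+90FA5: 4-byte form → F2 90 BE A5.
U+07C5: 2-byte form → DF 85.
U+C53E: 3-byte form → EC 94 BE.
U+10FAE8: 4-byte form → F4 8F AB A8.
Concatenated (27 bytes): 77 D7 A0 E1 83 83 F4 80 B0 AE F0 9F 90 93 F2 90 BE A5 DF 85 EC 94 BE F4 8F AB A8.

77 D7 A0 E1 83 83 F4 80 B0 AE F0 9F 90 93 F2 90 BE A5 DF 85 EC 94 BE F4 8F AB A8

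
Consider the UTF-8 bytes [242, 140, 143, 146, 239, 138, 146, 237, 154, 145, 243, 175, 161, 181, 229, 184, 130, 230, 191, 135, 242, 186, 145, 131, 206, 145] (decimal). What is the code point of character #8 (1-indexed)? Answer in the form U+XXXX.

Offset 0: leading byte 0xF2 = 11110010 → 4-byte char #1 = F2 8C 8F 92.
Offset 4: leading byte 0xEF = 11101111 → 3-byte char #2 = EF 8A 92.
Offset 7: leading byte 0xED = 11101101 → 3-byte char #3 = ED 9A 91.
Offset 10: leading byte 0xF3 = 11110011 → 4-byte char #4 = F3 AF A1 B5.
Offset 14: leading byte 0xE5 = 11100101 → 3-byte char #5 = E5 B8 82.
Offset 17: leading byte 0xE6 = 11100110 → 3-byte char #6 = E6 BF 87.
Offset 20: leading byte 0xF2 = 11110010 → 4-byte char #7 = F2 BA 91 83.
Offset 24: leading byte 0xCE = 11001110 → 2-byte char #8 = CE 91.
Leading byte 0xCE = 11001110 matches 110xxxxx → 2-byte sequence.
Byte 1: 0xCE = 11001110, payload 01110 (5 bits).
Byte 2: 0x91 = 10010001 (10xxxxxx ✓), payload 010001.
Concatenate: 01110010001 = 0x391 (11 bits → U+0391).

U+0391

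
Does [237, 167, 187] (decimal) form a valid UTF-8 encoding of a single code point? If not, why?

Structurally a 3-byte sequence; payload = 0xD9FB.
But 0xD9FB is in U+D800–U+DFFF, the surrogate range. Surrogates are not Unicode scalar values and are forbidden in UTF-8.

invalid (encodes a surrogate (U+D800–U+DFFF))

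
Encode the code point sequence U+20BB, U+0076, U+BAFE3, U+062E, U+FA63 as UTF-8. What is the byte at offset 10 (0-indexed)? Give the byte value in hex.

0xEF

U+20BB → 3-byte form E2 82 BB at offsets 0–2.
U+0076 → 1-byte form 76 at offsets 3–3.
U+BAFE3 → 4-byte form F2 BA BF A3 at offsets 4–7.
U+062E → 2-byte form D8 AE at offsets 8–9.
U+FA63 → 3-byte form EF A9 A3 at offsets 10–12.
Offset 10 falls in char 5's range; it's byte 1 of EF A9 A3 = 0xEF.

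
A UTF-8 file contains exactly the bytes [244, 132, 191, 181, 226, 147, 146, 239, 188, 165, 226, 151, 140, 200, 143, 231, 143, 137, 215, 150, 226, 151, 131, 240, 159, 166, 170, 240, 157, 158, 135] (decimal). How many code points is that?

Byte at offset 0: 0xF4 = 11110100 → 4-byte char (#1). Advance 4.
Byte at offset 4: 0xE2 = 11100010 → 3-byte char (#2). Advance 3.
Byte at offset 7: 0xEF = 11101111 → 3-byte char (#3). Advance 3.
Byte at offset 10: 0xE2 = 11100010 → 3-byte char (#4). Advance 3.
Byte at offset 13: 0xC8 = 11001000 → 2-byte char (#5). Advance 2.
Byte at offset 15: 0xE7 = 11100111 → 3-byte char (#6). Advance 3.
Byte at offset 18: 0xD7 = 11010111 → 2-byte char (#7). Advance 2.
Byte at offset 20: 0xE2 = 11100010 → 3-byte char (#8). Advance 3.
Byte at offset 23: 0xF0 = 11110000 → 4-byte char (#9). Advance 4.
Byte at offset 27: 0xF0 = 11110000 → 4-byte char (#10). Advance 4.
Reached end at offset 31 after 10 code points.

10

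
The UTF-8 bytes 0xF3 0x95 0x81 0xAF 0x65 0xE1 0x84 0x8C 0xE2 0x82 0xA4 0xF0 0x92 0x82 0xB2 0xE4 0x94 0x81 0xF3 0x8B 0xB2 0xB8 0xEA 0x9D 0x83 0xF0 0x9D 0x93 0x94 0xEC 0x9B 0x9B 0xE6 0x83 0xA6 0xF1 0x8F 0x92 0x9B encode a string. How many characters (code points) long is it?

Byte at offset 0: 0xF3 = 11110011 → 4-byte char (#1). Advance 4.
Byte at offset 4: 0x65 = 01100101 → 1-byte char (#2). Advance 1.
Byte at offset 5: 0xE1 = 11100001 → 3-byte char (#3). Advance 3.
Byte at offset 8: 0xE2 = 11100010 → 3-byte char (#4). Advance 3.
Byte at offset 11: 0xF0 = 11110000 → 4-byte char (#5). Advance 4.
Byte at offset 15: 0xE4 = 11100100 → 3-byte char (#6). Advance 3.
Byte at offset 18: 0xF3 = 11110011 → 4-byte char (#7). Advance 4.
Byte at offset 22: 0xEA = 11101010 → 3-byte char (#8). Advance 3.
Byte at offset 25: 0xF0 = 11110000 → 4-byte char (#9). Advance 4.
Byte at offset 29: 0xEC = 11101100 → 3-byte char (#10). Advance 3.
Byte at offset 32: 0xE6 = 11100110 → 3-byte char (#11). Advance 3.
Byte at offset 35: 0xF1 = 11110001 → 4-byte char (#12). Advance 4.
Reached end at offset 39 after 12 code points.

12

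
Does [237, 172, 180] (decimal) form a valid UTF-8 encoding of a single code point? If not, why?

Structurally a 3-byte sequence; payload = 0xDB34.
But 0xDB34 is in U+D800–U+DFFF, the surrogate range. Surrogates are not Unicode scalar values and are forbidden in UTF-8.

invalid (encodes a surrogate (U+D800–U+DFFF))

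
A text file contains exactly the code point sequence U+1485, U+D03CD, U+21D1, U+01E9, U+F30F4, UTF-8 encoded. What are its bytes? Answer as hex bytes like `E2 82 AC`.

U+1485: 3-byte form → E1 92 85.
U+D03CD: 4-byte form → F3 90 8F 8D.
U+21D1: 3-byte form → E2 87 91.
U+01E9: 2-byte form → C7 A9.
U+F30F4: 4-byte form → F3 B3 83 B4.
Concatenated (16 bytes): E1 92 85 F3 90 8F 8D E2 87 91 C7 A9 F3 B3 83 B4.

E1 92 85 F3 90 8F 8D E2 87 91 C7 A9 F3 B3 83 B4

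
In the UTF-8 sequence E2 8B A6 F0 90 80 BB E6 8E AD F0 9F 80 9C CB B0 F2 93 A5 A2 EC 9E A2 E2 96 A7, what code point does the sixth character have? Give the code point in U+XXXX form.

Offset 0: leading byte 0xE2 = 11100010 → 3-byte char #1 = E2 8B A6.
Offset 3: leading byte 0xF0 = 11110000 → 4-byte char #2 = F0 90 80 BB.
Offset 7: leading byte 0xE6 = 11100110 → 3-byte char #3 = E6 8E AD.
Offset 10: leading byte 0xF0 = 11110000 → 4-byte char #4 = F0 9F 80 9C.
Offset 14: leading byte 0xCB = 11001011 → 2-byte char #5 = CB B0.
Offset 16: leading byte 0xF2 = 11110010 → 4-byte char #6 = F2 93 A5 A2.
Leading byte 0xF2 = 11110010 matches 11110xxx → 4-byte sequence.
Byte 1: 0xF2 = 11110010, payload 010 (3 bits).
Byte 2: 0x93 = 10010011 (10xxxxxx ✓), payload 010011.
Byte 3: 0xA5 = 10100101 (10xxxxxx ✓), payload 100101.
Byte 4: 0xA2 = 10100010 (10xxxxxx ✓), payload 100010.
Concatenate: 010010011100101100010 = 0x93962 (21 bits → U+93962).

U+93962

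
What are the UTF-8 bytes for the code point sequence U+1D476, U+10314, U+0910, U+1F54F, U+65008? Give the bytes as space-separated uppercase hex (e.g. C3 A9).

U+1D476: 4-byte form → F0 9D 91 B6.
U+10314: 4-byte form → F0 90 8C 94.
U+0910: 3-byte form → E0 A4 90.
U+1F54F: 4-byte form → F0 9F 95 8F.
U+65008: 4-byte form → F1 A5 80 88.
Concatenated (19 bytes): F0 9D 91 B6 F0 90 8C 94 E0 A4 90 F0 9F 95 8F F1 A5 80 88.

F0 9D 91 B6 F0 90 8C 94 E0 A4 90 F0 9F 95 8F F1 A5 80 88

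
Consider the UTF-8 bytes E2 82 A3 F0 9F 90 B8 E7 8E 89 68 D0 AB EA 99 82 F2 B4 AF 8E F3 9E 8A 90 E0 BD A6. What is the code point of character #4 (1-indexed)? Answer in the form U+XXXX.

Offset 0: leading byte 0xE2 = 11100010 → 3-byte char #1 = E2 82 A3.
Offset 3: leading byte 0xF0 = 11110000 → 4-byte char #2 = F0 9F 90 B8.
Offset 7: leading byte 0xE7 = 11100111 → 3-byte char #3 = E7 8E 89.
Offset 10: leading byte 0x68 = 01101000 → 1-byte char #4 = 68.
Leading byte 0x68 = 01101000 matches 0xxxxxxx → 1-byte sequence.
Byte 1: 0x68 = 01101000, payload 1101000 (7 bits).
Concatenate: 1101000 = 0x68 (7 bits → U+0068).

U+0068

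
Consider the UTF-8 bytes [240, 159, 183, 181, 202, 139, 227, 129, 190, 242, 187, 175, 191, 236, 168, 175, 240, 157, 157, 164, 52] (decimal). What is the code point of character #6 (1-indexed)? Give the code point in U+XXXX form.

U+1D764

Offset 0: leading byte 0xF0 = 11110000 → 4-byte char #1 = F0 9F B7 B5.
Offset 4: leading byte 0xCA = 11001010 → 2-byte char #2 = CA 8B.
Offset 6: leading byte 0xE3 = 11100011 → 3-byte char #3 = E3 81 BE.
Offset 9: leading byte 0xF2 = 11110010 → 4-byte char #4 = F2 BB AF BF.
Offset 13: leading byte 0xEC = 11101100 → 3-byte char #5 = EC A8 AF.
Offset 16: leading byte 0xF0 = 11110000 → 4-byte char #6 = F0 9D 9D A4.
Leading byte 0xF0 = 11110000 matches 11110xxx → 4-byte sequence.
Byte 1: 0xF0 = 11110000, payload 000 (3 bits).
Byte 2: 0x9D = 10011101 (10xxxxxx ✓), payload 011101.
Byte 3: 0x9D = 10011101 (10xxxxxx ✓), payload 011101.
Byte 4: 0xA4 = 10100100 (10xxxxxx ✓), payload 100100.
Concatenate: 000011101011101100100 = 0x1D764 (21 bits → U+1D764).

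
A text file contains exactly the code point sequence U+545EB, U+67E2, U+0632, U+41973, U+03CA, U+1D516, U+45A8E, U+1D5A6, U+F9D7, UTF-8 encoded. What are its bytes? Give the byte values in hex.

F1 94 97 AB E6 9F A2 D8 B2 F1 81 A5 B3 CF 8A F0 9D 94 96 F1 85 AA 8E F0 9D 96 A6 EF A7 97

U+545EB: 4-byte form → F1 94 97 AB.
U+67E2: 3-byte form → E6 9F A2.
U+0632: 2-byte form → D8 B2.
U+41973: 4-byte form → F1 81 A5 B3.
U+03CA: 2-byte form → CF 8A.
U+1D516: 4-byte form → F0 9D 94 96.
U+45A8E: 4-byte form → F1 85 AA 8E.
U+1D5A6: 4-byte form → F0 9D 96 A6.
U+F9D7: 3-byte form → EF A7 97.
Concatenated (30 bytes): F1 94 97 AB E6 9F A2 D8 B2 F1 81 A5 B3 CF 8A F0 9D 94 96 F1 85 AA 8E F0 9D 96 A6 EF A7 97.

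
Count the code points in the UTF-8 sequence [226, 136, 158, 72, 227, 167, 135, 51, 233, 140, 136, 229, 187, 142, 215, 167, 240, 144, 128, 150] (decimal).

8

Byte at offset 0: 0xE2 = 11100010 → 3-byte char (#1). Advance 3.
Byte at offset 3: 0x48 = 01001000 → 1-byte char (#2). Advance 1.
Byte at offset 4: 0xE3 = 11100011 → 3-byte char (#3). Advance 3.
Byte at offset 7: 0x33 = 00110011 → 1-byte char (#4). Advance 1.
Byte at offset 8: 0xE9 = 11101001 → 3-byte char (#5). Advance 3.
Byte at offset 11: 0xE5 = 11100101 → 3-byte char (#6). Advance 3.
Byte at offset 14: 0xD7 = 11010111 → 2-byte char (#7). Advance 2.
Byte at offset 16: 0xF0 = 11110000 → 4-byte char (#8). Advance 4.
Reached end at offset 20 after 8 code points.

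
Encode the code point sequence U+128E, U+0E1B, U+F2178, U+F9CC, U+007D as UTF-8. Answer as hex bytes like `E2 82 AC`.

E1 8A 8E E0 B8 9B F3 B2 85 B8 EF A7 8C 7D

U+128E: 3-byte form → E1 8A 8E.
U+0E1B: 3-byte form → E0 B8 9B.
U+F2178: 4-byte form → F3 B2 85 B8.
U+F9CC: 3-byte form → EF A7 8C.
U+007D: 1-byte form → 7D.
Concatenated (14 bytes): E1 8A 8E E0 B8 9B F3 B2 85 B8 EF A7 8C 7D.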